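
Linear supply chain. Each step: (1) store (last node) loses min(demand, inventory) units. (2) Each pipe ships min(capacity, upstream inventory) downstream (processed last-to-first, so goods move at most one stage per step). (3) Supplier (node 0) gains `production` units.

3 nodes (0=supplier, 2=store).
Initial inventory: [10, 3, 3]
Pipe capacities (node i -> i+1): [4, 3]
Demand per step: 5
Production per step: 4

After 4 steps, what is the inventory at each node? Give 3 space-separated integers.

Step 1: demand=5,sold=3 ship[1->2]=3 ship[0->1]=4 prod=4 -> inv=[10 4 3]
Step 2: demand=5,sold=3 ship[1->2]=3 ship[0->1]=4 prod=4 -> inv=[10 5 3]
Step 3: demand=5,sold=3 ship[1->2]=3 ship[0->1]=4 prod=4 -> inv=[10 6 3]
Step 4: demand=5,sold=3 ship[1->2]=3 ship[0->1]=4 prod=4 -> inv=[10 7 3]

10 7 3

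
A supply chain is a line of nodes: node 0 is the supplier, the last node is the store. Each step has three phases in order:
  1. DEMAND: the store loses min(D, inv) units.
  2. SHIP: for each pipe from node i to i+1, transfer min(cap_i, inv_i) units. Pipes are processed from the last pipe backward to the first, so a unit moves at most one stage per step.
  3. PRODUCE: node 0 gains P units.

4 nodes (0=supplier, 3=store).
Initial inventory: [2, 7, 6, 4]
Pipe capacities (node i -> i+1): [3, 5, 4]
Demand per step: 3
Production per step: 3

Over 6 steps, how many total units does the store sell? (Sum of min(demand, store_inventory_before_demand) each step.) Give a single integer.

Answer: 18

Derivation:
Step 1: sold=3 (running total=3) -> [3 4 7 5]
Step 2: sold=3 (running total=6) -> [3 3 7 6]
Step 3: sold=3 (running total=9) -> [3 3 6 7]
Step 4: sold=3 (running total=12) -> [3 3 5 8]
Step 5: sold=3 (running total=15) -> [3 3 4 9]
Step 6: sold=3 (running total=18) -> [3 3 3 10]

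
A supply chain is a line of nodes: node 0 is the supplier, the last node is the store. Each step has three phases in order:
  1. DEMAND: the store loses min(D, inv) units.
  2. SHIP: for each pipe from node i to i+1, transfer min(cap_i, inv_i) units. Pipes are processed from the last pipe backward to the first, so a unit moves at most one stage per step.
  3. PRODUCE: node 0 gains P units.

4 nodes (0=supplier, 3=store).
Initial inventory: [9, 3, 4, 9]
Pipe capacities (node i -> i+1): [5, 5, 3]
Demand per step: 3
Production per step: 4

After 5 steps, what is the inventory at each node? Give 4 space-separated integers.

Step 1: demand=3,sold=3 ship[2->3]=3 ship[1->2]=3 ship[0->1]=5 prod=4 -> inv=[8 5 4 9]
Step 2: demand=3,sold=3 ship[2->3]=3 ship[1->2]=5 ship[0->1]=5 prod=4 -> inv=[7 5 6 9]
Step 3: demand=3,sold=3 ship[2->3]=3 ship[1->2]=5 ship[0->1]=5 prod=4 -> inv=[6 5 8 9]
Step 4: demand=3,sold=3 ship[2->3]=3 ship[1->2]=5 ship[0->1]=5 prod=4 -> inv=[5 5 10 9]
Step 5: demand=3,sold=3 ship[2->3]=3 ship[1->2]=5 ship[0->1]=5 prod=4 -> inv=[4 5 12 9]

4 5 12 9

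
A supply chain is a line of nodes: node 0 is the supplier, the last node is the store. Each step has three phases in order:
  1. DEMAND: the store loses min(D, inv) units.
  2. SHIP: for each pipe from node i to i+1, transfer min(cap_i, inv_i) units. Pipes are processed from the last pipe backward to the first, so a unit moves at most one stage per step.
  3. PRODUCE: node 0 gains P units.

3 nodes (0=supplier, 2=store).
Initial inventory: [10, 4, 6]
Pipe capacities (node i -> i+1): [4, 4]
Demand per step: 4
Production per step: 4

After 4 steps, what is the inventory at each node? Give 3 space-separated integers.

Step 1: demand=4,sold=4 ship[1->2]=4 ship[0->1]=4 prod=4 -> inv=[10 4 6]
Step 2: demand=4,sold=4 ship[1->2]=4 ship[0->1]=4 prod=4 -> inv=[10 4 6]
Step 3: demand=4,sold=4 ship[1->2]=4 ship[0->1]=4 prod=4 -> inv=[10 4 6]
Step 4: demand=4,sold=4 ship[1->2]=4 ship[0->1]=4 prod=4 -> inv=[10 4 6]

10 4 6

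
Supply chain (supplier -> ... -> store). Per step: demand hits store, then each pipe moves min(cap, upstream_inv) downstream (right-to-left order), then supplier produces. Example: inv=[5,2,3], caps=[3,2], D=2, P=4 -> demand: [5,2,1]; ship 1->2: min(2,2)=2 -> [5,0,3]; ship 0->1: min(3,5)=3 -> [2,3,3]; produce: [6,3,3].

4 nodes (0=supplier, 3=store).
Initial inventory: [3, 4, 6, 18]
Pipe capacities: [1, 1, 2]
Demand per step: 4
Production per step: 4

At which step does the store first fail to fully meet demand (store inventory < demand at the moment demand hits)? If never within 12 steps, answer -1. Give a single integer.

Step 1: demand=4,sold=4 ship[2->3]=2 ship[1->2]=1 ship[0->1]=1 prod=4 -> [6 4 5 16]
Step 2: demand=4,sold=4 ship[2->3]=2 ship[1->2]=1 ship[0->1]=1 prod=4 -> [9 4 4 14]
Step 3: demand=4,sold=4 ship[2->3]=2 ship[1->2]=1 ship[0->1]=1 prod=4 -> [12 4 3 12]
Step 4: demand=4,sold=4 ship[2->3]=2 ship[1->2]=1 ship[0->1]=1 prod=4 -> [15 4 2 10]
Step 5: demand=4,sold=4 ship[2->3]=2 ship[1->2]=1 ship[0->1]=1 prod=4 -> [18 4 1 8]
Step 6: demand=4,sold=4 ship[2->3]=1 ship[1->2]=1 ship[0->1]=1 prod=4 -> [21 4 1 5]
Step 7: demand=4,sold=4 ship[2->3]=1 ship[1->2]=1 ship[0->1]=1 prod=4 -> [24 4 1 2]
Step 8: demand=4,sold=2 ship[2->3]=1 ship[1->2]=1 ship[0->1]=1 prod=4 -> [27 4 1 1]
Step 9: demand=4,sold=1 ship[2->3]=1 ship[1->2]=1 ship[0->1]=1 prod=4 -> [30 4 1 1]
Step 10: demand=4,sold=1 ship[2->3]=1 ship[1->2]=1 ship[0->1]=1 prod=4 -> [33 4 1 1]
Step 11: demand=4,sold=1 ship[2->3]=1 ship[1->2]=1 ship[0->1]=1 prod=4 -> [36 4 1 1]
Step 12: demand=4,sold=1 ship[2->3]=1 ship[1->2]=1 ship[0->1]=1 prod=4 -> [39 4 1 1]
First stockout at step 8

8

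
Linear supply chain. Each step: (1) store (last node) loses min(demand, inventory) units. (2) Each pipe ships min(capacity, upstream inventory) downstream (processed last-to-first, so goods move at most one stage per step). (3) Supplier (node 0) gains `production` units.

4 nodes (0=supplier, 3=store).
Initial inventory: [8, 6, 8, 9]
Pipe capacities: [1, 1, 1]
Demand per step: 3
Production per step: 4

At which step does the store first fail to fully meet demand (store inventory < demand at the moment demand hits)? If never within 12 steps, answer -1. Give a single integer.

Step 1: demand=3,sold=3 ship[2->3]=1 ship[1->2]=1 ship[0->1]=1 prod=4 -> [11 6 8 7]
Step 2: demand=3,sold=3 ship[2->3]=1 ship[1->2]=1 ship[0->1]=1 prod=4 -> [14 6 8 5]
Step 3: demand=3,sold=3 ship[2->3]=1 ship[1->2]=1 ship[0->1]=1 prod=4 -> [17 6 8 3]
Step 4: demand=3,sold=3 ship[2->3]=1 ship[1->2]=1 ship[0->1]=1 prod=4 -> [20 6 8 1]
Step 5: demand=3,sold=1 ship[2->3]=1 ship[1->2]=1 ship[0->1]=1 prod=4 -> [23 6 8 1]
Step 6: demand=3,sold=1 ship[2->3]=1 ship[1->2]=1 ship[0->1]=1 prod=4 -> [26 6 8 1]
Step 7: demand=3,sold=1 ship[2->3]=1 ship[1->2]=1 ship[0->1]=1 prod=4 -> [29 6 8 1]
Step 8: demand=3,sold=1 ship[2->3]=1 ship[1->2]=1 ship[0->1]=1 prod=4 -> [32 6 8 1]
Step 9: demand=3,sold=1 ship[2->3]=1 ship[1->2]=1 ship[0->1]=1 prod=4 -> [35 6 8 1]
Step 10: demand=3,sold=1 ship[2->3]=1 ship[1->2]=1 ship[0->1]=1 prod=4 -> [38 6 8 1]
Step 11: demand=3,sold=1 ship[2->3]=1 ship[1->2]=1 ship[0->1]=1 prod=4 -> [41 6 8 1]
Step 12: demand=3,sold=1 ship[2->3]=1 ship[1->2]=1 ship[0->1]=1 prod=4 -> [44 6 8 1]
First stockout at step 5

5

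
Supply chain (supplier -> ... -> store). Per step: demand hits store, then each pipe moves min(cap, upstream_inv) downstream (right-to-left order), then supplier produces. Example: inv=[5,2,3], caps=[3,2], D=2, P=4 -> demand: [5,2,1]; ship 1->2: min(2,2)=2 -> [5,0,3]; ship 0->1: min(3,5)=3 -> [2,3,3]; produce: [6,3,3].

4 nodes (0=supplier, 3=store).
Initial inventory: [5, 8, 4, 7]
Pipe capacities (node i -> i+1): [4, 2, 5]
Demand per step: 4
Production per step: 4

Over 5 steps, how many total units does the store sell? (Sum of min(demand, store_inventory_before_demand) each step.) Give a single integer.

Answer: 17

Derivation:
Step 1: sold=4 (running total=4) -> [5 10 2 7]
Step 2: sold=4 (running total=8) -> [5 12 2 5]
Step 3: sold=4 (running total=12) -> [5 14 2 3]
Step 4: sold=3 (running total=15) -> [5 16 2 2]
Step 5: sold=2 (running total=17) -> [5 18 2 2]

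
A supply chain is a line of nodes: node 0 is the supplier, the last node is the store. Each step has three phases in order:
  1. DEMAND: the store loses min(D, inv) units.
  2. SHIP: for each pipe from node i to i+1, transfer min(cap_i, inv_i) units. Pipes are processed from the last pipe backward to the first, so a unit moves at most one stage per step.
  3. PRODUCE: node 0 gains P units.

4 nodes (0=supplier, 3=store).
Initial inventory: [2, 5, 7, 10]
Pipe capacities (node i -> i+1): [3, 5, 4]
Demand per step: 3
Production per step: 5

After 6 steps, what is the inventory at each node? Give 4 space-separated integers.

Step 1: demand=3,sold=3 ship[2->3]=4 ship[1->2]=5 ship[0->1]=2 prod=5 -> inv=[5 2 8 11]
Step 2: demand=3,sold=3 ship[2->3]=4 ship[1->2]=2 ship[0->1]=3 prod=5 -> inv=[7 3 6 12]
Step 3: demand=3,sold=3 ship[2->3]=4 ship[1->2]=3 ship[0->1]=3 prod=5 -> inv=[9 3 5 13]
Step 4: demand=3,sold=3 ship[2->3]=4 ship[1->2]=3 ship[0->1]=3 prod=5 -> inv=[11 3 4 14]
Step 5: demand=3,sold=3 ship[2->3]=4 ship[1->2]=3 ship[0->1]=3 prod=5 -> inv=[13 3 3 15]
Step 6: demand=3,sold=3 ship[2->3]=3 ship[1->2]=3 ship[0->1]=3 prod=5 -> inv=[15 3 3 15]

15 3 3 15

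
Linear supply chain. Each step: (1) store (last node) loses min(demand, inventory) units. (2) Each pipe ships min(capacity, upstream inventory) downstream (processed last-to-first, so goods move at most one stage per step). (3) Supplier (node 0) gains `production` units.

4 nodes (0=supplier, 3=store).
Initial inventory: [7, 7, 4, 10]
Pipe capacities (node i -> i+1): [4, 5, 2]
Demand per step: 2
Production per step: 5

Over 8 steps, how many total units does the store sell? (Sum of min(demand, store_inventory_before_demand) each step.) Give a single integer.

Answer: 16

Derivation:
Step 1: sold=2 (running total=2) -> [8 6 7 10]
Step 2: sold=2 (running total=4) -> [9 5 10 10]
Step 3: sold=2 (running total=6) -> [10 4 13 10]
Step 4: sold=2 (running total=8) -> [11 4 15 10]
Step 5: sold=2 (running total=10) -> [12 4 17 10]
Step 6: sold=2 (running total=12) -> [13 4 19 10]
Step 7: sold=2 (running total=14) -> [14 4 21 10]
Step 8: sold=2 (running total=16) -> [15 4 23 10]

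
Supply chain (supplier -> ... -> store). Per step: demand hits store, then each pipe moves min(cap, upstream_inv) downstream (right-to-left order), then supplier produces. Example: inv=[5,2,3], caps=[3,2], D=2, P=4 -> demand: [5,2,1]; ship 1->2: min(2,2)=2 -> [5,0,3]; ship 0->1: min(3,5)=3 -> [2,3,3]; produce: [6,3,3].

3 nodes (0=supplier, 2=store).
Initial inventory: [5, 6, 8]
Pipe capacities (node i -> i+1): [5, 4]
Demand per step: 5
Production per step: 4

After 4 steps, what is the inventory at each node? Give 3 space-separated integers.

Step 1: demand=5,sold=5 ship[1->2]=4 ship[0->1]=5 prod=4 -> inv=[4 7 7]
Step 2: demand=5,sold=5 ship[1->2]=4 ship[0->1]=4 prod=4 -> inv=[4 7 6]
Step 3: demand=5,sold=5 ship[1->2]=4 ship[0->1]=4 prod=4 -> inv=[4 7 5]
Step 4: demand=5,sold=5 ship[1->2]=4 ship[0->1]=4 prod=4 -> inv=[4 7 4]

4 7 4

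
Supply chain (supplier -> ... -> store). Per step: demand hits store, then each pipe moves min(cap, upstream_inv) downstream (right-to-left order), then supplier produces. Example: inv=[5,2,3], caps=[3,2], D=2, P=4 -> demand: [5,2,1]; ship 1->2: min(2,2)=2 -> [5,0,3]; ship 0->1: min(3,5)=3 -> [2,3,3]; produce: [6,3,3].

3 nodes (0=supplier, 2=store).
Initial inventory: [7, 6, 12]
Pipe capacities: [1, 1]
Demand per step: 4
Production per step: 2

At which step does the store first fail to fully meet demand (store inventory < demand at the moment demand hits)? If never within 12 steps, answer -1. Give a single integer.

Step 1: demand=4,sold=4 ship[1->2]=1 ship[0->1]=1 prod=2 -> [8 6 9]
Step 2: demand=4,sold=4 ship[1->2]=1 ship[0->1]=1 prod=2 -> [9 6 6]
Step 3: demand=4,sold=4 ship[1->2]=1 ship[0->1]=1 prod=2 -> [10 6 3]
Step 4: demand=4,sold=3 ship[1->2]=1 ship[0->1]=1 prod=2 -> [11 6 1]
Step 5: demand=4,sold=1 ship[1->2]=1 ship[0->1]=1 prod=2 -> [12 6 1]
Step 6: demand=4,sold=1 ship[1->2]=1 ship[0->1]=1 prod=2 -> [13 6 1]
Step 7: demand=4,sold=1 ship[1->2]=1 ship[0->1]=1 prod=2 -> [14 6 1]
Step 8: demand=4,sold=1 ship[1->2]=1 ship[0->1]=1 prod=2 -> [15 6 1]
Step 9: demand=4,sold=1 ship[1->2]=1 ship[0->1]=1 prod=2 -> [16 6 1]
Step 10: demand=4,sold=1 ship[1->2]=1 ship[0->1]=1 prod=2 -> [17 6 1]
Step 11: demand=4,sold=1 ship[1->2]=1 ship[0->1]=1 prod=2 -> [18 6 1]
Step 12: demand=4,sold=1 ship[1->2]=1 ship[0->1]=1 prod=2 -> [19 6 1]
First stockout at step 4

4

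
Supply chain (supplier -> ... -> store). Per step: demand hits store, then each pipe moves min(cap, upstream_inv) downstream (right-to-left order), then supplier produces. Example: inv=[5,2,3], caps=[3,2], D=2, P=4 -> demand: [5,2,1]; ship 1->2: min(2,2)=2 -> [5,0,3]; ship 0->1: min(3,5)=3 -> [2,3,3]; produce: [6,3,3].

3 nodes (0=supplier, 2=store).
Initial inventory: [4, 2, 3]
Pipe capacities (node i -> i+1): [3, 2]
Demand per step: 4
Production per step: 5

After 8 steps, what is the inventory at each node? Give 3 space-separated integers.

Step 1: demand=4,sold=3 ship[1->2]=2 ship[0->1]=3 prod=5 -> inv=[6 3 2]
Step 2: demand=4,sold=2 ship[1->2]=2 ship[0->1]=3 prod=5 -> inv=[8 4 2]
Step 3: demand=4,sold=2 ship[1->2]=2 ship[0->1]=3 prod=5 -> inv=[10 5 2]
Step 4: demand=4,sold=2 ship[1->2]=2 ship[0->1]=3 prod=5 -> inv=[12 6 2]
Step 5: demand=4,sold=2 ship[1->2]=2 ship[0->1]=3 prod=5 -> inv=[14 7 2]
Step 6: demand=4,sold=2 ship[1->2]=2 ship[0->1]=3 prod=5 -> inv=[16 8 2]
Step 7: demand=4,sold=2 ship[1->2]=2 ship[0->1]=3 prod=5 -> inv=[18 9 2]
Step 8: demand=4,sold=2 ship[1->2]=2 ship[0->1]=3 prod=5 -> inv=[20 10 2]

20 10 2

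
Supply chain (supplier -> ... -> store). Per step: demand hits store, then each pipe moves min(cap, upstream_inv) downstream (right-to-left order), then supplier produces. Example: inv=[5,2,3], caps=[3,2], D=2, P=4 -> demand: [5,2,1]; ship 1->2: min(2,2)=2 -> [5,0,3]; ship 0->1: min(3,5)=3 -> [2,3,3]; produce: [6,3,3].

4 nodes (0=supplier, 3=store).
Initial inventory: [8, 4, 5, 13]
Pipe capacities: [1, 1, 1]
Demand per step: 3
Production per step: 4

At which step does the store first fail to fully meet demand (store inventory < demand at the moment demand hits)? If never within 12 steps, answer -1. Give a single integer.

Step 1: demand=3,sold=3 ship[2->3]=1 ship[1->2]=1 ship[0->1]=1 prod=4 -> [11 4 5 11]
Step 2: demand=3,sold=3 ship[2->3]=1 ship[1->2]=1 ship[0->1]=1 prod=4 -> [14 4 5 9]
Step 3: demand=3,sold=3 ship[2->3]=1 ship[1->2]=1 ship[0->1]=1 prod=4 -> [17 4 5 7]
Step 4: demand=3,sold=3 ship[2->3]=1 ship[1->2]=1 ship[0->1]=1 prod=4 -> [20 4 5 5]
Step 5: demand=3,sold=3 ship[2->3]=1 ship[1->2]=1 ship[0->1]=1 prod=4 -> [23 4 5 3]
Step 6: demand=3,sold=3 ship[2->3]=1 ship[1->2]=1 ship[0->1]=1 prod=4 -> [26 4 5 1]
Step 7: demand=3,sold=1 ship[2->3]=1 ship[1->2]=1 ship[0->1]=1 prod=4 -> [29 4 5 1]
Step 8: demand=3,sold=1 ship[2->3]=1 ship[1->2]=1 ship[0->1]=1 prod=4 -> [32 4 5 1]
Step 9: demand=3,sold=1 ship[2->3]=1 ship[1->2]=1 ship[0->1]=1 prod=4 -> [35 4 5 1]
Step 10: demand=3,sold=1 ship[2->3]=1 ship[1->2]=1 ship[0->1]=1 prod=4 -> [38 4 5 1]
Step 11: demand=3,sold=1 ship[2->3]=1 ship[1->2]=1 ship[0->1]=1 prod=4 -> [41 4 5 1]
Step 12: demand=3,sold=1 ship[2->3]=1 ship[1->2]=1 ship[0->1]=1 prod=4 -> [44 4 5 1]
First stockout at step 7

7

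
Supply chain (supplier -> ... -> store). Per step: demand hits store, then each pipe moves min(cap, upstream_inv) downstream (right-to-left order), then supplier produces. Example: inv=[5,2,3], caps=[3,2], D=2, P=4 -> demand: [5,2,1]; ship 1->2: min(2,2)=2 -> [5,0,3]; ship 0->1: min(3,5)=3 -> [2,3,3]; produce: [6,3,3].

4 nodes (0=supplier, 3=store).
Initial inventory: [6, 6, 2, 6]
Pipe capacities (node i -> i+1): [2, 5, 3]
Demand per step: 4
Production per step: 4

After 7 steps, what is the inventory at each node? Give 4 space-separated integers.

Step 1: demand=4,sold=4 ship[2->3]=2 ship[1->2]=5 ship[0->1]=2 prod=4 -> inv=[8 3 5 4]
Step 2: demand=4,sold=4 ship[2->3]=3 ship[1->2]=3 ship[0->1]=2 prod=4 -> inv=[10 2 5 3]
Step 3: demand=4,sold=3 ship[2->3]=3 ship[1->2]=2 ship[0->1]=2 prod=4 -> inv=[12 2 4 3]
Step 4: demand=4,sold=3 ship[2->3]=3 ship[1->2]=2 ship[0->1]=2 prod=4 -> inv=[14 2 3 3]
Step 5: demand=4,sold=3 ship[2->3]=3 ship[1->2]=2 ship[0->1]=2 prod=4 -> inv=[16 2 2 3]
Step 6: demand=4,sold=3 ship[2->3]=2 ship[1->2]=2 ship[0->1]=2 prod=4 -> inv=[18 2 2 2]
Step 7: demand=4,sold=2 ship[2->3]=2 ship[1->2]=2 ship[0->1]=2 prod=4 -> inv=[20 2 2 2]

20 2 2 2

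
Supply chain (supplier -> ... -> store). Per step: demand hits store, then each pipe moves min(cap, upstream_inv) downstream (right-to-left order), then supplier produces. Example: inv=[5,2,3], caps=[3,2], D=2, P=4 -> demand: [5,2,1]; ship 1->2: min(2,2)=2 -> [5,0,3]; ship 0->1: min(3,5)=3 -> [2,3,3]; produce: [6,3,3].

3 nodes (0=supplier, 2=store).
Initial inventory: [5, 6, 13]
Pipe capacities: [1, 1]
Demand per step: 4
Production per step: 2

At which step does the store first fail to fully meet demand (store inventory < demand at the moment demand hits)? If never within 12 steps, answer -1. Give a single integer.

Step 1: demand=4,sold=4 ship[1->2]=1 ship[0->1]=1 prod=2 -> [6 6 10]
Step 2: demand=4,sold=4 ship[1->2]=1 ship[0->1]=1 prod=2 -> [7 6 7]
Step 3: demand=4,sold=4 ship[1->2]=1 ship[0->1]=1 prod=2 -> [8 6 4]
Step 4: demand=4,sold=4 ship[1->2]=1 ship[0->1]=1 prod=2 -> [9 6 1]
Step 5: demand=4,sold=1 ship[1->2]=1 ship[0->1]=1 prod=2 -> [10 6 1]
Step 6: demand=4,sold=1 ship[1->2]=1 ship[0->1]=1 prod=2 -> [11 6 1]
Step 7: demand=4,sold=1 ship[1->2]=1 ship[0->1]=1 prod=2 -> [12 6 1]
Step 8: demand=4,sold=1 ship[1->2]=1 ship[0->1]=1 prod=2 -> [13 6 1]
Step 9: demand=4,sold=1 ship[1->2]=1 ship[0->1]=1 prod=2 -> [14 6 1]
Step 10: demand=4,sold=1 ship[1->2]=1 ship[0->1]=1 prod=2 -> [15 6 1]
Step 11: demand=4,sold=1 ship[1->2]=1 ship[0->1]=1 prod=2 -> [16 6 1]
Step 12: demand=4,sold=1 ship[1->2]=1 ship[0->1]=1 prod=2 -> [17 6 1]
First stockout at step 5

5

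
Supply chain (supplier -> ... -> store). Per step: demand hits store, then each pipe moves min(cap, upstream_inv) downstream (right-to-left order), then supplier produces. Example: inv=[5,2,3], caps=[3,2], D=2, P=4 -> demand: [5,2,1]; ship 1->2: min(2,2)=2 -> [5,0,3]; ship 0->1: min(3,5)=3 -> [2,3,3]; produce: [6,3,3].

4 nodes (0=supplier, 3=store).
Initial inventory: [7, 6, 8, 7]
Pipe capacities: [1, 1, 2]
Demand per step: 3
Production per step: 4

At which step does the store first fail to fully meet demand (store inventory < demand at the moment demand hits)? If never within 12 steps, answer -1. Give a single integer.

Step 1: demand=3,sold=3 ship[2->3]=2 ship[1->2]=1 ship[0->1]=1 prod=4 -> [10 6 7 6]
Step 2: demand=3,sold=3 ship[2->3]=2 ship[1->2]=1 ship[0->1]=1 prod=4 -> [13 6 6 5]
Step 3: demand=3,sold=3 ship[2->3]=2 ship[1->2]=1 ship[0->1]=1 prod=4 -> [16 6 5 4]
Step 4: demand=3,sold=3 ship[2->3]=2 ship[1->2]=1 ship[0->1]=1 prod=4 -> [19 6 4 3]
Step 5: demand=3,sold=3 ship[2->3]=2 ship[1->2]=1 ship[0->1]=1 prod=4 -> [22 6 3 2]
Step 6: demand=3,sold=2 ship[2->3]=2 ship[1->2]=1 ship[0->1]=1 prod=4 -> [25 6 2 2]
Step 7: demand=3,sold=2 ship[2->3]=2 ship[1->2]=1 ship[0->1]=1 prod=4 -> [28 6 1 2]
Step 8: demand=3,sold=2 ship[2->3]=1 ship[1->2]=1 ship[0->1]=1 prod=4 -> [31 6 1 1]
Step 9: demand=3,sold=1 ship[2->3]=1 ship[1->2]=1 ship[0->1]=1 prod=4 -> [34 6 1 1]
Step 10: demand=3,sold=1 ship[2->3]=1 ship[1->2]=1 ship[0->1]=1 prod=4 -> [37 6 1 1]
Step 11: demand=3,sold=1 ship[2->3]=1 ship[1->2]=1 ship[0->1]=1 prod=4 -> [40 6 1 1]
Step 12: demand=3,sold=1 ship[2->3]=1 ship[1->2]=1 ship[0->1]=1 prod=4 -> [43 6 1 1]
First stockout at step 6

6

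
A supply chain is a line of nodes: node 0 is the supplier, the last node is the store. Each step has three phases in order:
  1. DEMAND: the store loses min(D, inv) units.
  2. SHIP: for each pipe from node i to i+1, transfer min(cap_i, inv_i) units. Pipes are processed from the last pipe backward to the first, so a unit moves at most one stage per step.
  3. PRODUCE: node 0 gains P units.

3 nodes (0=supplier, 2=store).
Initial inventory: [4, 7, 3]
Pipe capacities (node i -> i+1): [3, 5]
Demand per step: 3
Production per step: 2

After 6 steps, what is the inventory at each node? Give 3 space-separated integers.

Step 1: demand=3,sold=3 ship[1->2]=5 ship[0->1]=3 prod=2 -> inv=[3 5 5]
Step 2: demand=3,sold=3 ship[1->2]=5 ship[0->1]=3 prod=2 -> inv=[2 3 7]
Step 3: demand=3,sold=3 ship[1->2]=3 ship[0->1]=2 prod=2 -> inv=[2 2 7]
Step 4: demand=3,sold=3 ship[1->2]=2 ship[0->1]=2 prod=2 -> inv=[2 2 6]
Step 5: demand=3,sold=3 ship[1->2]=2 ship[0->1]=2 prod=2 -> inv=[2 2 5]
Step 6: demand=3,sold=3 ship[1->2]=2 ship[0->1]=2 prod=2 -> inv=[2 2 4]

2 2 4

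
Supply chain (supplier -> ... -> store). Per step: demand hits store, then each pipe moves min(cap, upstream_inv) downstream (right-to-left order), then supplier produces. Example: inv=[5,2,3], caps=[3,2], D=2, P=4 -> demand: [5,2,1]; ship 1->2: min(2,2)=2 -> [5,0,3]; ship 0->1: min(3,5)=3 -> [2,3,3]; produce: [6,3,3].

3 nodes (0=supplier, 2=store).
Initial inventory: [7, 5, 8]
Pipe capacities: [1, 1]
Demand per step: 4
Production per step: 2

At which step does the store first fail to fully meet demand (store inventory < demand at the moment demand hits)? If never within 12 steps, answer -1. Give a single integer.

Step 1: demand=4,sold=4 ship[1->2]=1 ship[0->1]=1 prod=2 -> [8 5 5]
Step 2: demand=4,sold=4 ship[1->2]=1 ship[0->1]=1 prod=2 -> [9 5 2]
Step 3: demand=4,sold=2 ship[1->2]=1 ship[0->1]=1 prod=2 -> [10 5 1]
Step 4: demand=4,sold=1 ship[1->2]=1 ship[0->1]=1 prod=2 -> [11 5 1]
Step 5: demand=4,sold=1 ship[1->2]=1 ship[0->1]=1 prod=2 -> [12 5 1]
Step 6: demand=4,sold=1 ship[1->2]=1 ship[0->1]=1 prod=2 -> [13 5 1]
Step 7: demand=4,sold=1 ship[1->2]=1 ship[0->1]=1 prod=2 -> [14 5 1]
Step 8: demand=4,sold=1 ship[1->2]=1 ship[0->1]=1 prod=2 -> [15 5 1]
Step 9: demand=4,sold=1 ship[1->2]=1 ship[0->1]=1 prod=2 -> [16 5 1]
Step 10: demand=4,sold=1 ship[1->2]=1 ship[0->1]=1 prod=2 -> [17 5 1]
Step 11: demand=4,sold=1 ship[1->2]=1 ship[0->1]=1 prod=2 -> [18 5 1]
Step 12: demand=4,sold=1 ship[1->2]=1 ship[0->1]=1 prod=2 -> [19 5 1]
First stockout at step 3

3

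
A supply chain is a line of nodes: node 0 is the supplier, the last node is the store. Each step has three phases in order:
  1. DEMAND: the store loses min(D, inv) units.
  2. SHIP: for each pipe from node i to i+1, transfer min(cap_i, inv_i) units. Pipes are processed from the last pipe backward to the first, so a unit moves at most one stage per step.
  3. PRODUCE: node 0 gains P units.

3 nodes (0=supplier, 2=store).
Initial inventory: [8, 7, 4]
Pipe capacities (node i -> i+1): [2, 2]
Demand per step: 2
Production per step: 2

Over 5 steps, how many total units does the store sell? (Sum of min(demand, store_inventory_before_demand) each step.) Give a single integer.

Step 1: sold=2 (running total=2) -> [8 7 4]
Step 2: sold=2 (running total=4) -> [8 7 4]
Step 3: sold=2 (running total=6) -> [8 7 4]
Step 4: sold=2 (running total=8) -> [8 7 4]
Step 5: sold=2 (running total=10) -> [8 7 4]

Answer: 10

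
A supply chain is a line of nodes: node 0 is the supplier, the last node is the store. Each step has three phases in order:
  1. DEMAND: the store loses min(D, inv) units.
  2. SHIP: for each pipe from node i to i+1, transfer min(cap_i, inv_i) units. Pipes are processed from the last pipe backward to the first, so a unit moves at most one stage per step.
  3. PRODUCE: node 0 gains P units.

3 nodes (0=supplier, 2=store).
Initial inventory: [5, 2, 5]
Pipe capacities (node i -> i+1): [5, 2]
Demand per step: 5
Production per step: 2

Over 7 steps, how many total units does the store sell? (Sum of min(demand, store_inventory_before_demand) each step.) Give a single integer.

Step 1: sold=5 (running total=5) -> [2 5 2]
Step 2: sold=2 (running total=7) -> [2 5 2]
Step 3: sold=2 (running total=9) -> [2 5 2]
Step 4: sold=2 (running total=11) -> [2 5 2]
Step 5: sold=2 (running total=13) -> [2 5 2]
Step 6: sold=2 (running total=15) -> [2 5 2]
Step 7: sold=2 (running total=17) -> [2 5 2]

Answer: 17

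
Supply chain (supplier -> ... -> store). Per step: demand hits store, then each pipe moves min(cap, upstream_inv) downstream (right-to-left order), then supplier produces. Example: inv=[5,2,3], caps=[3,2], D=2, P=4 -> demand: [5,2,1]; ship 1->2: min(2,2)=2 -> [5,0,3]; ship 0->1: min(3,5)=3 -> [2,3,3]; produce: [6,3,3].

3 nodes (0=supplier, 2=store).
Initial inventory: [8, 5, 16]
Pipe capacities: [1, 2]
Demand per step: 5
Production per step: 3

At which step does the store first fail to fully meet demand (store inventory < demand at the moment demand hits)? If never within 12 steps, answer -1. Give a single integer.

Step 1: demand=5,sold=5 ship[1->2]=2 ship[0->1]=1 prod=3 -> [10 4 13]
Step 2: demand=5,sold=5 ship[1->2]=2 ship[0->1]=1 prod=3 -> [12 3 10]
Step 3: demand=5,sold=5 ship[1->2]=2 ship[0->1]=1 prod=3 -> [14 2 7]
Step 4: demand=5,sold=5 ship[1->2]=2 ship[0->1]=1 prod=3 -> [16 1 4]
Step 5: demand=5,sold=4 ship[1->2]=1 ship[0->1]=1 prod=3 -> [18 1 1]
Step 6: demand=5,sold=1 ship[1->2]=1 ship[0->1]=1 prod=3 -> [20 1 1]
Step 7: demand=5,sold=1 ship[1->2]=1 ship[0->1]=1 prod=3 -> [22 1 1]
Step 8: demand=5,sold=1 ship[1->2]=1 ship[0->1]=1 prod=3 -> [24 1 1]
Step 9: demand=5,sold=1 ship[1->2]=1 ship[0->1]=1 prod=3 -> [26 1 1]
Step 10: demand=5,sold=1 ship[1->2]=1 ship[0->1]=1 prod=3 -> [28 1 1]
Step 11: demand=5,sold=1 ship[1->2]=1 ship[0->1]=1 prod=3 -> [30 1 1]
Step 12: demand=5,sold=1 ship[1->2]=1 ship[0->1]=1 prod=3 -> [32 1 1]
First stockout at step 5

5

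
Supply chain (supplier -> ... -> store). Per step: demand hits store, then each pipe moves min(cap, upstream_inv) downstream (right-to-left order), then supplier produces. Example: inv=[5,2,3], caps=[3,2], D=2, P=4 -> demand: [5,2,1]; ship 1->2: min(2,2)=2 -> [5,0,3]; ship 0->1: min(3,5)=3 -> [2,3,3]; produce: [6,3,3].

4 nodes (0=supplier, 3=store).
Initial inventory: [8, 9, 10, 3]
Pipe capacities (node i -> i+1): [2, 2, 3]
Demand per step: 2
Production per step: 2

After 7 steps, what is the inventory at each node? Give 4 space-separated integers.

Step 1: demand=2,sold=2 ship[2->3]=3 ship[1->2]=2 ship[0->1]=2 prod=2 -> inv=[8 9 9 4]
Step 2: demand=2,sold=2 ship[2->3]=3 ship[1->2]=2 ship[0->1]=2 prod=2 -> inv=[8 9 8 5]
Step 3: demand=2,sold=2 ship[2->3]=3 ship[1->2]=2 ship[0->1]=2 prod=2 -> inv=[8 9 7 6]
Step 4: demand=2,sold=2 ship[2->3]=3 ship[1->2]=2 ship[0->1]=2 prod=2 -> inv=[8 9 6 7]
Step 5: demand=2,sold=2 ship[2->3]=3 ship[1->2]=2 ship[0->1]=2 prod=2 -> inv=[8 9 5 8]
Step 6: demand=2,sold=2 ship[2->3]=3 ship[1->2]=2 ship[0->1]=2 prod=2 -> inv=[8 9 4 9]
Step 7: demand=2,sold=2 ship[2->3]=3 ship[1->2]=2 ship[0->1]=2 prod=2 -> inv=[8 9 3 10]

8 9 3 10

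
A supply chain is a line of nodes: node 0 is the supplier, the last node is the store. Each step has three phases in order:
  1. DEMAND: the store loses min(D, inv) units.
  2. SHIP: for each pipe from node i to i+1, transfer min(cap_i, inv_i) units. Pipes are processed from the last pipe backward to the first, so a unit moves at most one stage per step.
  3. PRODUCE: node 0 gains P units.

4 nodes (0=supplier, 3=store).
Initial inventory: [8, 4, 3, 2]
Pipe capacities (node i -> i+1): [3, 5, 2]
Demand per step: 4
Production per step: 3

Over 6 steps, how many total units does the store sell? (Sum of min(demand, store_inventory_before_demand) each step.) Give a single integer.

Step 1: sold=2 (running total=2) -> [8 3 5 2]
Step 2: sold=2 (running total=4) -> [8 3 6 2]
Step 3: sold=2 (running total=6) -> [8 3 7 2]
Step 4: sold=2 (running total=8) -> [8 3 8 2]
Step 5: sold=2 (running total=10) -> [8 3 9 2]
Step 6: sold=2 (running total=12) -> [8 3 10 2]

Answer: 12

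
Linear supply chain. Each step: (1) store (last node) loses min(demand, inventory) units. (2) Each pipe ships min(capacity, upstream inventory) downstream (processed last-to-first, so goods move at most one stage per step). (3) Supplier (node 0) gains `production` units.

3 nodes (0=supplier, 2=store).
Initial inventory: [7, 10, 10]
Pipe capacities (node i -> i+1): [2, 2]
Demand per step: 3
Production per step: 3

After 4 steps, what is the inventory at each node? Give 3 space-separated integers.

Step 1: demand=3,sold=3 ship[1->2]=2 ship[0->1]=2 prod=3 -> inv=[8 10 9]
Step 2: demand=3,sold=3 ship[1->2]=2 ship[0->1]=2 prod=3 -> inv=[9 10 8]
Step 3: demand=3,sold=3 ship[1->2]=2 ship[0->1]=2 prod=3 -> inv=[10 10 7]
Step 4: demand=3,sold=3 ship[1->2]=2 ship[0->1]=2 prod=3 -> inv=[11 10 6]

11 10 6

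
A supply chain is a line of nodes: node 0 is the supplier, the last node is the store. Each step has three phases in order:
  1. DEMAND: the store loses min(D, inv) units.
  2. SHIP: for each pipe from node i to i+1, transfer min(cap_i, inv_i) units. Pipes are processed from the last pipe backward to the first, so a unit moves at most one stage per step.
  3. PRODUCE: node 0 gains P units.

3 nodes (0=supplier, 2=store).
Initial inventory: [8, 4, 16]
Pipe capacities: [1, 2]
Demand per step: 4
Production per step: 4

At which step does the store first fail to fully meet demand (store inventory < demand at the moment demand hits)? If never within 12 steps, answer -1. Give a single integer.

Step 1: demand=4,sold=4 ship[1->2]=2 ship[0->1]=1 prod=4 -> [11 3 14]
Step 2: demand=4,sold=4 ship[1->2]=2 ship[0->1]=1 prod=4 -> [14 2 12]
Step 3: demand=4,sold=4 ship[1->2]=2 ship[0->1]=1 prod=4 -> [17 1 10]
Step 4: demand=4,sold=4 ship[1->2]=1 ship[0->1]=1 prod=4 -> [20 1 7]
Step 5: demand=4,sold=4 ship[1->2]=1 ship[0->1]=1 prod=4 -> [23 1 4]
Step 6: demand=4,sold=4 ship[1->2]=1 ship[0->1]=1 prod=4 -> [26 1 1]
Step 7: demand=4,sold=1 ship[1->2]=1 ship[0->1]=1 prod=4 -> [29 1 1]
Step 8: demand=4,sold=1 ship[1->2]=1 ship[0->1]=1 prod=4 -> [32 1 1]
Step 9: demand=4,sold=1 ship[1->2]=1 ship[0->1]=1 prod=4 -> [35 1 1]
Step 10: demand=4,sold=1 ship[1->2]=1 ship[0->1]=1 prod=4 -> [38 1 1]
Step 11: demand=4,sold=1 ship[1->2]=1 ship[0->1]=1 prod=4 -> [41 1 1]
Step 12: demand=4,sold=1 ship[1->2]=1 ship[0->1]=1 prod=4 -> [44 1 1]
First stockout at step 7

7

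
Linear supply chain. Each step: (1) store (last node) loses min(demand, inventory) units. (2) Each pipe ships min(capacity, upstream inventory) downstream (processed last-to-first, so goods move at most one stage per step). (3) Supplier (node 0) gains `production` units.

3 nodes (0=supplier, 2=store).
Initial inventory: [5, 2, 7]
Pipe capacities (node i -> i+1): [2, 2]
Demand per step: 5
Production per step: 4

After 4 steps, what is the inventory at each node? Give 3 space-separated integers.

Step 1: demand=5,sold=5 ship[1->2]=2 ship[0->1]=2 prod=4 -> inv=[7 2 4]
Step 2: demand=5,sold=4 ship[1->2]=2 ship[0->1]=2 prod=4 -> inv=[9 2 2]
Step 3: demand=5,sold=2 ship[1->2]=2 ship[0->1]=2 prod=4 -> inv=[11 2 2]
Step 4: demand=5,sold=2 ship[1->2]=2 ship[0->1]=2 prod=4 -> inv=[13 2 2]

13 2 2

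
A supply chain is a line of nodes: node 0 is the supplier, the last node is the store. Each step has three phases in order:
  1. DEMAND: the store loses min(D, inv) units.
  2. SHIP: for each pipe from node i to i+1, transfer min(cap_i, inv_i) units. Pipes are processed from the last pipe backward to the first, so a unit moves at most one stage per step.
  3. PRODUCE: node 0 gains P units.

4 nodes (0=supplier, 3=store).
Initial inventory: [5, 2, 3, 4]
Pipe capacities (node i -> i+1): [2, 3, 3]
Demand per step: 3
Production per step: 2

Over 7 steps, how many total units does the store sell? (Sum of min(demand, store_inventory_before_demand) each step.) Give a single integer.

Answer: 17

Derivation:
Step 1: sold=3 (running total=3) -> [5 2 2 4]
Step 2: sold=3 (running total=6) -> [5 2 2 3]
Step 3: sold=3 (running total=9) -> [5 2 2 2]
Step 4: sold=2 (running total=11) -> [5 2 2 2]
Step 5: sold=2 (running total=13) -> [5 2 2 2]
Step 6: sold=2 (running total=15) -> [5 2 2 2]
Step 7: sold=2 (running total=17) -> [5 2 2 2]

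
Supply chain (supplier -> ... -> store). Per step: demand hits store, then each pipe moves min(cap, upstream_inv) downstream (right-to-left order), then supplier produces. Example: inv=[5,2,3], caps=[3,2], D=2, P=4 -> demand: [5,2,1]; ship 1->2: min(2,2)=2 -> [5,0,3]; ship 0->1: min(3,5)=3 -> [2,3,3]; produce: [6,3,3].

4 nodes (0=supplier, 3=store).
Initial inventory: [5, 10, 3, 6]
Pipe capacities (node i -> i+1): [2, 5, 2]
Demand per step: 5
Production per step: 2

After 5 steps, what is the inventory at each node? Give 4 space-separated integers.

Step 1: demand=5,sold=5 ship[2->3]=2 ship[1->2]=5 ship[0->1]=2 prod=2 -> inv=[5 7 6 3]
Step 2: demand=5,sold=3 ship[2->3]=2 ship[1->2]=5 ship[0->1]=2 prod=2 -> inv=[5 4 9 2]
Step 3: demand=5,sold=2 ship[2->3]=2 ship[1->2]=4 ship[0->1]=2 prod=2 -> inv=[5 2 11 2]
Step 4: demand=5,sold=2 ship[2->3]=2 ship[1->2]=2 ship[0->1]=2 prod=2 -> inv=[5 2 11 2]
Step 5: demand=5,sold=2 ship[2->3]=2 ship[1->2]=2 ship[0->1]=2 prod=2 -> inv=[5 2 11 2]

5 2 11 2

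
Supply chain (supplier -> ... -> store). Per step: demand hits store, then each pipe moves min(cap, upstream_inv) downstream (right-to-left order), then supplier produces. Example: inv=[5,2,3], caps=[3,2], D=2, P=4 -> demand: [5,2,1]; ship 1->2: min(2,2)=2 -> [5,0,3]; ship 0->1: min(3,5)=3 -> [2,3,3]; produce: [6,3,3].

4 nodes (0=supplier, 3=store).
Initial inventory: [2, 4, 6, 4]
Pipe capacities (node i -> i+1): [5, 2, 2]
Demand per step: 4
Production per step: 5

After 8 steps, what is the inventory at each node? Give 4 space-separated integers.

Step 1: demand=4,sold=4 ship[2->3]=2 ship[1->2]=2 ship[0->1]=2 prod=5 -> inv=[5 4 6 2]
Step 2: demand=4,sold=2 ship[2->3]=2 ship[1->2]=2 ship[0->1]=5 prod=5 -> inv=[5 7 6 2]
Step 3: demand=4,sold=2 ship[2->3]=2 ship[1->2]=2 ship[0->1]=5 prod=5 -> inv=[5 10 6 2]
Step 4: demand=4,sold=2 ship[2->3]=2 ship[1->2]=2 ship[0->1]=5 prod=5 -> inv=[5 13 6 2]
Step 5: demand=4,sold=2 ship[2->3]=2 ship[1->2]=2 ship[0->1]=5 prod=5 -> inv=[5 16 6 2]
Step 6: demand=4,sold=2 ship[2->3]=2 ship[1->2]=2 ship[0->1]=5 prod=5 -> inv=[5 19 6 2]
Step 7: demand=4,sold=2 ship[2->3]=2 ship[1->2]=2 ship[0->1]=5 prod=5 -> inv=[5 22 6 2]
Step 8: demand=4,sold=2 ship[2->3]=2 ship[1->2]=2 ship[0->1]=5 prod=5 -> inv=[5 25 6 2]

5 25 6 2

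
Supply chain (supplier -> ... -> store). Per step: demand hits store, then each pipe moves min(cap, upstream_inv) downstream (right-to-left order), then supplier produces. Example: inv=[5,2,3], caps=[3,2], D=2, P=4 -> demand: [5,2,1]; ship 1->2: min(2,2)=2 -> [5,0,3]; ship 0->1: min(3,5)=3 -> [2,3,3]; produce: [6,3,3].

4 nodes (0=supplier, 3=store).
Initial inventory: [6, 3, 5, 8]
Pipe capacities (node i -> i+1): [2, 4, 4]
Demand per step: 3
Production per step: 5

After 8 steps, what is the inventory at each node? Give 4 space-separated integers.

Step 1: demand=3,sold=3 ship[2->3]=4 ship[1->2]=3 ship[0->1]=2 prod=5 -> inv=[9 2 4 9]
Step 2: demand=3,sold=3 ship[2->3]=4 ship[1->2]=2 ship[0->1]=2 prod=5 -> inv=[12 2 2 10]
Step 3: demand=3,sold=3 ship[2->3]=2 ship[1->2]=2 ship[0->1]=2 prod=5 -> inv=[15 2 2 9]
Step 4: demand=3,sold=3 ship[2->3]=2 ship[1->2]=2 ship[0->1]=2 prod=5 -> inv=[18 2 2 8]
Step 5: demand=3,sold=3 ship[2->3]=2 ship[1->2]=2 ship[0->1]=2 prod=5 -> inv=[21 2 2 7]
Step 6: demand=3,sold=3 ship[2->3]=2 ship[1->2]=2 ship[0->1]=2 prod=5 -> inv=[24 2 2 6]
Step 7: demand=3,sold=3 ship[2->3]=2 ship[1->2]=2 ship[0->1]=2 prod=5 -> inv=[27 2 2 5]
Step 8: demand=3,sold=3 ship[2->3]=2 ship[1->2]=2 ship[0->1]=2 prod=5 -> inv=[30 2 2 4]

30 2 2 4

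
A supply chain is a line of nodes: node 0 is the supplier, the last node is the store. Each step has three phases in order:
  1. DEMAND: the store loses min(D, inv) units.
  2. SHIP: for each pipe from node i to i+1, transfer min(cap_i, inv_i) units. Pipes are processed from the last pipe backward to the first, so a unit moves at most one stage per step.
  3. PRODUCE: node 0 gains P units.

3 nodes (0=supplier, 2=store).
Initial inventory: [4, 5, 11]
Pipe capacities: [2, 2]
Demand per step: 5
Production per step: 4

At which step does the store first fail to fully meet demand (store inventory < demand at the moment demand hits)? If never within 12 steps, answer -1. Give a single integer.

Step 1: demand=5,sold=5 ship[1->2]=2 ship[0->1]=2 prod=4 -> [6 5 8]
Step 2: demand=5,sold=5 ship[1->2]=2 ship[0->1]=2 prod=4 -> [8 5 5]
Step 3: demand=5,sold=5 ship[1->2]=2 ship[0->1]=2 prod=4 -> [10 5 2]
Step 4: demand=5,sold=2 ship[1->2]=2 ship[0->1]=2 prod=4 -> [12 5 2]
Step 5: demand=5,sold=2 ship[1->2]=2 ship[0->1]=2 prod=4 -> [14 5 2]
Step 6: demand=5,sold=2 ship[1->2]=2 ship[0->1]=2 prod=4 -> [16 5 2]
Step 7: demand=5,sold=2 ship[1->2]=2 ship[0->1]=2 prod=4 -> [18 5 2]
Step 8: demand=5,sold=2 ship[1->2]=2 ship[0->1]=2 prod=4 -> [20 5 2]
Step 9: demand=5,sold=2 ship[1->2]=2 ship[0->1]=2 prod=4 -> [22 5 2]
Step 10: demand=5,sold=2 ship[1->2]=2 ship[0->1]=2 prod=4 -> [24 5 2]
Step 11: demand=5,sold=2 ship[1->2]=2 ship[0->1]=2 prod=4 -> [26 5 2]
Step 12: demand=5,sold=2 ship[1->2]=2 ship[0->1]=2 prod=4 -> [28 5 2]
First stockout at step 4

4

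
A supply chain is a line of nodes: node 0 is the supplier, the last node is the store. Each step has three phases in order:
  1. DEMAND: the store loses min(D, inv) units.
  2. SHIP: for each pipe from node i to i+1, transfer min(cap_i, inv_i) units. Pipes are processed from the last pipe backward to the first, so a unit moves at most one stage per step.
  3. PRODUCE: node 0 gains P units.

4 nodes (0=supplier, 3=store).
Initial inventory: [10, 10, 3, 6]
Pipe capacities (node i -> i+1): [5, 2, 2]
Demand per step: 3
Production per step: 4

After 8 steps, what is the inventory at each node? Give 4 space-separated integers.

Step 1: demand=3,sold=3 ship[2->3]=2 ship[1->2]=2 ship[0->1]=5 prod=4 -> inv=[9 13 3 5]
Step 2: demand=3,sold=3 ship[2->3]=2 ship[1->2]=2 ship[0->1]=5 prod=4 -> inv=[8 16 3 4]
Step 3: demand=3,sold=3 ship[2->3]=2 ship[1->2]=2 ship[0->1]=5 prod=4 -> inv=[7 19 3 3]
Step 4: demand=3,sold=3 ship[2->3]=2 ship[1->2]=2 ship[0->1]=5 prod=4 -> inv=[6 22 3 2]
Step 5: demand=3,sold=2 ship[2->3]=2 ship[1->2]=2 ship[0->1]=5 prod=4 -> inv=[5 25 3 2]
Step 6: demand=3,sold=2 ship[2->3]=2 ship[1->2]=2 ship[0->1]=5 prod=4 -> inv=[4 28 3 2]
Step 7: demand=3,sold=2 ship[2->3]=2 ship[1->2]=2 ship[0->1]=4 prod=4 -> inv=[4 30 3 2]
Step 8: demand=3,sold=2 ship[2->3]=2 ship[1->2]=2 ship[0->1]=4 prod=4 -> inv=[4 32 3 2]

4 32 3 2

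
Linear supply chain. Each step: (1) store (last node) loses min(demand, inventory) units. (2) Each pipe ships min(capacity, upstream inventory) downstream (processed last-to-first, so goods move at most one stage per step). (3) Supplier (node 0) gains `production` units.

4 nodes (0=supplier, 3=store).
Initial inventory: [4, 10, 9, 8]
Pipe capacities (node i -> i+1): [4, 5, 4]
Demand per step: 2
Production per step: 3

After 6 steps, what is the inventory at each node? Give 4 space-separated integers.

Step 1: demand=2,sold=2 ship[2->3]=4 ship[1->2]=5 ship[0->1]=4 prod=3 -> inv=[3 9 10 10]
Step 2: demand=2,sold=2 ship[2->3]=4 ship[1->2]=5 ship[0->1]=3 prod=3 -> inv=[3 7 11 12]
Step 3: demand=2,sold=2 ship[2->3]=4 ship[1->2]=5 ship[0->1]=3 prod=3 -> inv=[3 5 12 14]
Step 4: demand=2,sold=2 ship[2->3]=4 ship[1->2]=5 ship[0->1]=3 prod=3 -> inv=[3 3 13 16]
Step 5: demand=2,sold=2 ship[2->3]=4 ship[1->2]=3 ship[0->1]=3 prod=3 -> inv=[3 3 12 18]
Step 6: demand=2,sold=2 ship[2->3]=4 ship[1->2]=3 ship[0->1]=3 prod=3 -> inv=[3 3 11 20]

3 3 11 20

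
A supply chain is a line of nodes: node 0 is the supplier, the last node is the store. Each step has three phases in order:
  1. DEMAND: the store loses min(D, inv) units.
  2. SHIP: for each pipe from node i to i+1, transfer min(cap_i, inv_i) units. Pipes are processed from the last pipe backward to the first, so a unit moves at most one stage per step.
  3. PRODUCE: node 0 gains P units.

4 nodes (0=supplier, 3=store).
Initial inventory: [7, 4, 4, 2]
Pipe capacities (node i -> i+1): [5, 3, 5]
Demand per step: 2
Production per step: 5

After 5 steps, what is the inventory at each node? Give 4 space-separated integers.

Step 1: demand=2,sold=2 ship[2->3]=4 ship[1->2]=3 ship[0->1]=5 prod=5 -> inv=[7 6 3 4]
Step 2: demand=2,sold=2 ship[2->3]=3 ship[1->2]=3 ship[0->1]=5 prod=5 -> inv=[7 8 3 5]
Step 3: demand=2,sold=2 ship[2->3]=3 ship[1->2]=3 ship[0->1]=5 prod=5 -> inv=[7 10 3 6]
Step 4: demand=2,sold=2 ship[2->3]=3 ship[1->2]=3 ship[0->1]=5 prod=5 -> inv=[7 12 3 7]
Step 5: demand=2,sold=2 ship[2->3]=3 ship[1->2]=3 ship[0->1]=5 prod=5 -> inv=[7 14 3 8]

7 14 3 8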